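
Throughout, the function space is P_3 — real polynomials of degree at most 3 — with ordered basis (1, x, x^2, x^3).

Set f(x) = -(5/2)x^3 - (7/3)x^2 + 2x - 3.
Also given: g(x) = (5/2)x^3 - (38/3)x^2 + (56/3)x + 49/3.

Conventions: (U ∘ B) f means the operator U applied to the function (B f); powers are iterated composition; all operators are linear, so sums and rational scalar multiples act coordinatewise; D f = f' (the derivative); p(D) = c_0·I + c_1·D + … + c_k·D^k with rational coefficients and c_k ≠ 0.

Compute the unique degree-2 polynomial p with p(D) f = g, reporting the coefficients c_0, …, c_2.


p(D) = -I + 2·D − 2·D^2, i.e. c_0 = -1, c_1 = 2, c_2 = -2

D^0 f = -(5/2)x^3 - (7/3)x^2 + 2x - 3
D^1 f = -(15/2)x^2 - (14/3)x + 2
D^2 f = -15x - 14/3
matching coefficients of g against c_0 f + c_1 Df + … from the top degree down determines the c_i
solution: c_0 = -1, c_1 = 2, c_2 = -2


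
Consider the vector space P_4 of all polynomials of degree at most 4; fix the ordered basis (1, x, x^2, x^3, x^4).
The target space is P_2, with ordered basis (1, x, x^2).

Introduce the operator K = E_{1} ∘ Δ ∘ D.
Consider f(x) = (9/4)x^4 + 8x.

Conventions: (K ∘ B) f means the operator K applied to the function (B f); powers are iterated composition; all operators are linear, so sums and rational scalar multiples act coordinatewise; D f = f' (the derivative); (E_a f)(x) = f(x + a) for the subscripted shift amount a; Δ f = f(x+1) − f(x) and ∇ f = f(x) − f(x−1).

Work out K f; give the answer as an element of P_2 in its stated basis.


the image equals g(x) = 27x^2 + 81x + 63

D f = 9x^3 + 8
Δ D f = 27x^2 + 27x + 9
E_{1} Δ D f = 27x^2 + 81x + 63


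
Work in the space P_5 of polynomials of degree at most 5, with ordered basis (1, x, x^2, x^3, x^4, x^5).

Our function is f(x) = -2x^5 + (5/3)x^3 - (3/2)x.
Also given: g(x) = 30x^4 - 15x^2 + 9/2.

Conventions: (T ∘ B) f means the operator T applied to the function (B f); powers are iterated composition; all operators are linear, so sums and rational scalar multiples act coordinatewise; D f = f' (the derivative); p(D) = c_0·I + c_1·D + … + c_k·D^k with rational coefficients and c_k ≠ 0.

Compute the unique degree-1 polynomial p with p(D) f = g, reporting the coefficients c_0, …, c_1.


D^0 f = -2x^5 + (5/3)x^3 - (3/2)x
D^1 f = -10x^4 + 5x^2 - 3/2
matching coefficients of g against c_0 f + c_1 Df + … from the top degree down determines the c_i
solution: c_0 = 0, c_1 = -3

p(D) = -3·D, i.e. c_0 = 0, c_1 = -3


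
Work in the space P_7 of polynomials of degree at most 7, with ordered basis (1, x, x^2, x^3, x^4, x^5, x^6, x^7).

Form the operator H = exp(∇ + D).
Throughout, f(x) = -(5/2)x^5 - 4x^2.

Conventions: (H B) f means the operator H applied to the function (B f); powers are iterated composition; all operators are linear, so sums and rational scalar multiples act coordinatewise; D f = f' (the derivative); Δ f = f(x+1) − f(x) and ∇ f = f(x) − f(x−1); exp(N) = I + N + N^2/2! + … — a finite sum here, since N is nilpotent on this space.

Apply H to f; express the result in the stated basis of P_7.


order-1 term: -25x^4 + 25x^3 - 25x^2 - (7/2)x + 3/2
order-2 term: -100x^3 + 150x^2 - (275/2)x + 34
order-3 term: -200x^2 + 300x - 175
order-4 term: -200x + 200
order-5 term: -80
the series for exp(∇ + D) f terminates at order 5
exp(∇ + D) f = -(5/2)x^5 - 25x^4 - 75x^3 - 79x^2 - 41x - 39/2

the image equals g(x) = -(5/2)x^5 - 25x^4 - 75x^3 - 79x^2 - 41x - 39/2


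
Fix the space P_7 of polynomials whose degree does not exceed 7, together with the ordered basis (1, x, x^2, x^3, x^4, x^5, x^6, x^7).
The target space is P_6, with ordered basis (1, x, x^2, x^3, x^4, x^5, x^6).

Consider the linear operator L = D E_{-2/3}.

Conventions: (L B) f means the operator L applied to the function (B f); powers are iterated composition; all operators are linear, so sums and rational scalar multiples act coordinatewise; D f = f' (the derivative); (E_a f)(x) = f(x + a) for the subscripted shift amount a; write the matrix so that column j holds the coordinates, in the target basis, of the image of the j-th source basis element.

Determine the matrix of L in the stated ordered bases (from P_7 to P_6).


image of 1: 0
image of x: 1
image of x^2: 2x - 4/3
image of x^3: 3x^2 - 4x + 4/3
image of x^4: 4x^3 - 8x^2 + (16/3)x - 32/27
image of x^5: 5x^4 - (40/3)x^3 + (40/3)x^2 - (160/27)x + 80/81
image of x^6: 6x^5 - 20x^4 + (80/3)x^3 - (160/9)x^2 + (160/27)x - 64/81
image of x^7: 7x^6 - 28x^5 + (140/3)x^4 - (1120/27)x^3 + (560/27)x^2 - (448/81)x + 448/729
each image's coordinates form column j of the matrix

the matrix is [[0, 1, -4/3, 4/3, -32/27, 80/81, -64/81, 448/729]; [0, 0, 2, -4, 16/3, -160/27, 160/27, -448/81]; [0, 0, 0, 3, -8, 40/3, -160/9, 560/27]; [0, 0, 0, 0, 4, -40/3, 80/3, -1120/27]; [0, 0, 0, 0, 0, 5, -20, 140/3]; [0, 0, 0, 0, 0, 0, 6, -28]; [0, 0, 0, 0, 0, 0, 0, 7]] (rows listed top to bottom)


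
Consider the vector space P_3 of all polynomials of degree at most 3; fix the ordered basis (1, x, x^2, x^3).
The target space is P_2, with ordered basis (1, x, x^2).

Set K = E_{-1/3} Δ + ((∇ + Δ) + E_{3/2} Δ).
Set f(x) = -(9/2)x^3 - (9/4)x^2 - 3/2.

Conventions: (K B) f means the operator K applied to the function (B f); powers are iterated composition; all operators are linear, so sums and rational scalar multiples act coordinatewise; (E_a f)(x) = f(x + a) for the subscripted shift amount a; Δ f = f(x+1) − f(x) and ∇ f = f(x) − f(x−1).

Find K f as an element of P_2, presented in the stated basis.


Δ f = -(27/2)x^2 - 18x - 27/4
E_{-1/3} Δ f = -(27/2)x^2 - 9x - 9/4
∇ f = -(27/2)x^2 + 9x - 9/4
Δ f = -(27/2)x^2 - 18x - 27/4
(∇ + Δ) f = -27x^2 - 9x - 9
Δ f = -(27/2)x^2 - 18x - 27/4
E_{3/2} Δ f = -(27/2)x^2 - (117/2)x - 513/8
((∇ + Δ) + E_{3/2} Δ) f = -(81/2)x^2 - (135/2)x - 585/8
(E_{-1/3} Δ + ((∇ + Δ) + E_{3/2} Δ)) f = -54x^2 - (153/2)x - 603/8

the result is g(x) = -54x^2 - (153/2)x - 603/8


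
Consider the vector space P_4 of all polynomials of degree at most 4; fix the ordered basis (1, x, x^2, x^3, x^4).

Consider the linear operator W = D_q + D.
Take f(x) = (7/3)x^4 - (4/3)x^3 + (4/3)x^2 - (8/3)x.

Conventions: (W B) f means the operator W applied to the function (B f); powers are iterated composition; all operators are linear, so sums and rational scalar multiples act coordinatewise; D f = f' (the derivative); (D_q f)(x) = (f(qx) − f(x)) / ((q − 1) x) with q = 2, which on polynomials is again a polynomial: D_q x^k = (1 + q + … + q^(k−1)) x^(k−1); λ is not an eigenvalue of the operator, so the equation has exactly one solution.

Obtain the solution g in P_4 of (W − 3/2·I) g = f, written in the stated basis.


write g with unknown coordinates in the stated basis and equate coefficients in (W − 3/2·I) g = f
solving from the highest basis element down gives g = -(14/9)x^4 - (508/27)x^3 - (10232/81)x^2 - (101888/243)x - 407552/729
check: W g = -(266/9)x^3 - (5080/27)x^2 - (51160/81)x - 203776/243
so W g − 3/2·g = (7/3)x^4 - (4/3)x^3 + (4/3)x^2 - (8/3)x = f ✓

the image equals g(x) = -(14/9)x^4 - (508/27)x^3 - (10232/81)x^2 - (101888/243)x - 407552/729


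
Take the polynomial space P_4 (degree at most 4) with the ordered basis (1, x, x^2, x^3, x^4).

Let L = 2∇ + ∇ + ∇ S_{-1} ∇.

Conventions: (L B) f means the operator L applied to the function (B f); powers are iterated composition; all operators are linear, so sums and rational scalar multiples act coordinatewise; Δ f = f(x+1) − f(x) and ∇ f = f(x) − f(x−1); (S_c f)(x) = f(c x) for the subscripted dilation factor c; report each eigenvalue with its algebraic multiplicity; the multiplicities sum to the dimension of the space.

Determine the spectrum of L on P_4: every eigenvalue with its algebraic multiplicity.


image of 1: 0
image of x: 3
image of x^2: 6x - 5
image of x^3: 9x^2 - 3x + 3
image of x^4: 12x^3 - 30x^2 + 12x - 5
the matrix is upper triangular; its diagonal is (0, 0, 0, 0, 0)
for a triangular matrix the eigenvalues are the diagonal entries, with algebraic multiplicity their repetition count

λ = 0 (multiplicity 5)


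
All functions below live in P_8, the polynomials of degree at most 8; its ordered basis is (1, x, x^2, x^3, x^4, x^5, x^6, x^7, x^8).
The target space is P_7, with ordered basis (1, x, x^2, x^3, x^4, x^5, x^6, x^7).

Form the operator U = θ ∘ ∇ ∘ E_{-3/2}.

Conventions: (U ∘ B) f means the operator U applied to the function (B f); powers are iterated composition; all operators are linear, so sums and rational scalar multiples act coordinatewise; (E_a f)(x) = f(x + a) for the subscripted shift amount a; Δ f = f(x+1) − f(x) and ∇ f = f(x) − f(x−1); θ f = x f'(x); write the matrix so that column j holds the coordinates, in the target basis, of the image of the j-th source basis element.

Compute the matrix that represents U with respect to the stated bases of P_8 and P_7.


the matrix is [[0, 0, 0, 0, 0, 0, 0, 0, 0]; [0, 0, 2, -12, 49, -170, 4323/8, -6517/4, 37969/8]; [0, 0, 0, 6, -48, 245, -1020, 30261/8, -13034]; [0, 0, 0, 0, 12, -120, 735, -3570, 30261/2]; [0, 0, 0, 0, 0, 20, -240, 1715, -9520]; [0, 0, 0, 0, 0, 0, 30, -420, 3430]; [0, 0, 0, 0, 0, 0, 0, 42, -672]; [0, 0, 0, 0, 0, 0, 0, 0, 56]] (rows listed top to bottom)

image of 1: 0
image of x: 0
image of x^2: 2x
image of x^3: 6x^2 - 12x
image of x^4: 12x^3 - 48x^2 + 49x
image of x^5: 20x^4 - 120x^3 + 245x^2 - 170x
image of x^6: 30x^5 - 240x^4 + 735x^3 - 1020x^2 + (4323/8)x
image of x^7: 42x^6 - 420x^5 + 1715x^4 - 3570x^3 + (30261/8)x^2 - (6517/4)x
image of x^8: 56x^7 - 672x^6 + 3430x^5 - 9520x^4 + (30261/2)x^3 - 13034x^2 + (37969/8)x
each image's coordinates form column j of the matrix


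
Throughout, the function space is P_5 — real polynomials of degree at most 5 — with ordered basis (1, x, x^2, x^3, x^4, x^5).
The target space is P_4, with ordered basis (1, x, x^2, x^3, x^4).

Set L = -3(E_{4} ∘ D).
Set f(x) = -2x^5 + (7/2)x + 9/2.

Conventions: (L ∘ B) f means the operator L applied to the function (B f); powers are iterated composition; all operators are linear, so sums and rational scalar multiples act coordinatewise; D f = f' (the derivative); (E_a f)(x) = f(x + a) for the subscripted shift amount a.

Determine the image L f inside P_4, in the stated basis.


D f = -10x^4 + 7/2
E_{4} D f = -10x^4 - 160x^3 - 960x^2 - 2560x - 5113/2
(-3(E_{4} ∘ D)) f = 30x^4 + 480x^3 + 2880x^2 + 7680x + 15339/2

g(x) = 30x^4 + 480x^3 + 2880x^2 + 7680x + 15339/2


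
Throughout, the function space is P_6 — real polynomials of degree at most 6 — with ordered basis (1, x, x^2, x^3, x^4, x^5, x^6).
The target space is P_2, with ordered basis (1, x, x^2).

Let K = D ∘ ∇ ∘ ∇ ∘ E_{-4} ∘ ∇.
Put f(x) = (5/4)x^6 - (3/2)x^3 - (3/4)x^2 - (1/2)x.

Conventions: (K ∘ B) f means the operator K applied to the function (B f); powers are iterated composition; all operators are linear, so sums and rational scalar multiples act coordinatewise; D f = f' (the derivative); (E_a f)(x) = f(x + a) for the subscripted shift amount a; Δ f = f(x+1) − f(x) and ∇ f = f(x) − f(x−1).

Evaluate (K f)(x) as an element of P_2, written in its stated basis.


the result is g(x) = 450x^2 - 4950x + 13725

∇ f = (15/2)x^5 - (75/4)x^4 + 25x^3 - (93/4)x^2 + (21/2)x - 5/2
E_{-4} ∇ f = (15/2)x^5 - (675/4)x^4 + 1525x^3 - (27693/4)x^2 + (31593/2)x - 28993/2
∇ E_{-4} ∇ f = (75/2)x^4 - 750x^3 + (11325/2)x^2 - 19134x + 24421
∇ ∇ E_{-4} ∇ f = 150x^3 - 2475x^2 + 13725x - 25584
D (∇ ∘ ∇ ∘ E_{-4}) ∇ f = 450x^2 - 4950x + 13725


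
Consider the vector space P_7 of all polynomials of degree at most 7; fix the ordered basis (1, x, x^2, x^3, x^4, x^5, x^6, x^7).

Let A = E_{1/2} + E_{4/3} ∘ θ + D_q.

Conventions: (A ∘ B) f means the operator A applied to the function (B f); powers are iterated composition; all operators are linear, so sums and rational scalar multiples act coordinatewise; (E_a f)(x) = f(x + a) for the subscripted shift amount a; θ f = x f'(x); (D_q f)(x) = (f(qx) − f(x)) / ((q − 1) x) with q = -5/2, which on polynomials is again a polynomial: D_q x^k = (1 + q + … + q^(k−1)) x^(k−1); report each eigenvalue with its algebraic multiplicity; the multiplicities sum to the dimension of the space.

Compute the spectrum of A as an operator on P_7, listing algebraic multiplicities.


λ = 1 (multiplicity 1), λ = 2 (multiplicity 1), λ = 3 (multiplicity 1), λ = 4 (multiplicity 1), λ = 5 (multiplicity 1), λ = 6 (multiplicity 1), λ = 7 (multiplicity 1), λ = 8 (multiplicity 1)

image of 1: 1
image of x: 2x + 17/6
image of x^2: 3x^2 + (29/6)x + 137/36
image of x^3: 4x^3 + (73/4)x^2 + (67/4)x + 521/72
image of x^4: 5x^4 + (299/24)x^3 + (265/6)x^2 + (2075/54)x + 16465/1296
image of x^5: 6x^5 + (3073/48)x^4 + (1645/18)x^3 + (12935/108)x^2 + (102805/1296)x + 164083/7776
image of x^6: 7x^6 - (591/32)x^5 + (655/4)x^4 + (5165/18)x^3 + (41095/144)x^2 + (65617/432)x + 524531/15552
image of x^7: 8x^7 + (46753/192)x^6 + (3199/12)x^5 + (126385/216)x^4 + (1006355/1296)x^3 + (1607333/2592)x^2 + (12850159/46656)x + 14682251/279936
the matrix is upper triangular; its diagonal is (1, 2, 3, 4, 5, 6, 7, 8)
for a triangular matrix the eigenvalues are the diagonal entries, with algebraic multiplicity their repetition count


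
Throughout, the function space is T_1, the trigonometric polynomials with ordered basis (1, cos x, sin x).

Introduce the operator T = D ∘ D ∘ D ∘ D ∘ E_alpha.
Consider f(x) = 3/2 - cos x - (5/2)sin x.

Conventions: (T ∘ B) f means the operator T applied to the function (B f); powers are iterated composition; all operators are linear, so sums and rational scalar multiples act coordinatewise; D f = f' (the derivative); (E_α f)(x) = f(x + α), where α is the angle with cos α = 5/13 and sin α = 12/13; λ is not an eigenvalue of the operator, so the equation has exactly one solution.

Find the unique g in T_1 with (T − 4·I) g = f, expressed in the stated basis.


the result is g(x) = -3/8 + (77/181)cos x + (211/362)sin x

write g with unknown coordinates in the stated basis and equate coefficients in (T − 4·I) g = f
solving from the highest basis element down gives g = -3/8 + (77/181)cos x + (211/362)sin x
check: T g = (127/181)cos x - (61/362)sin x
so T g − 4·g = 3/2 - cos x - (5/2)sin x = f ✓


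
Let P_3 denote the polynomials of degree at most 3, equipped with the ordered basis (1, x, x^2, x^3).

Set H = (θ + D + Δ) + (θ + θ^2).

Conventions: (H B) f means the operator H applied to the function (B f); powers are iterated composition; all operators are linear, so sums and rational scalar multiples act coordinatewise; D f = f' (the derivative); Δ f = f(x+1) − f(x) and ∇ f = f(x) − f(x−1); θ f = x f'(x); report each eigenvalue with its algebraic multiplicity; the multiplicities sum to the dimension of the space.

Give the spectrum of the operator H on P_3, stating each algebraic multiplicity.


image of 1: 0
image of x: 3x + 2
image of x^2: 8x^2 + 4x + 1
image of x^3: 15x^3 + 6x^2 + 3x + 1
the matrix is upper triangular; its diagonal is (0, 3, 8, 15)
for a triangular matrix the eigenvalues are the diagonal entries, with algebraic multiplicity their repetition count

λ = 0 (multiplicity 1), λ = 3 (multiplicity 1), λ = 8 (multiplicity 1), λ = 15 (multiplicity 1)


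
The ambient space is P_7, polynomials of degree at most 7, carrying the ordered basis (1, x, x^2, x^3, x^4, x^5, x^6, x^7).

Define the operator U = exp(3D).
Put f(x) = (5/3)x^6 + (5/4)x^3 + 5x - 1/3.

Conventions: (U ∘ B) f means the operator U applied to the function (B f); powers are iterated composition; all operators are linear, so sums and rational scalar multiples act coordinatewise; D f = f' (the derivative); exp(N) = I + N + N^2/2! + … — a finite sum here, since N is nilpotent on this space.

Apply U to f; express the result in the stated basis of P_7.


g(x) = (5/3)x^6 + 30x^5 + 225x^4 + (3605/4)x^3 + (8145/4)x^2 + (9875/4)x + 15161/12

order-1 term: 30x^5 + (45/4)x^2 + 15
order-2 term: 225x^4 + (135/4)x
order-3 term: 900x^3 + 135/4
order-4 term: 2025x^2
order-5 term: 2430x
order-6 term: 1215
the series for exp(3D) f terminates at order 6
exp(3D) f = (5/3)x^6 + 30x^5 + 225x^4 + (3605/4)x^3 + (8145/4)x^2 + (9875/4)x + 15161/12


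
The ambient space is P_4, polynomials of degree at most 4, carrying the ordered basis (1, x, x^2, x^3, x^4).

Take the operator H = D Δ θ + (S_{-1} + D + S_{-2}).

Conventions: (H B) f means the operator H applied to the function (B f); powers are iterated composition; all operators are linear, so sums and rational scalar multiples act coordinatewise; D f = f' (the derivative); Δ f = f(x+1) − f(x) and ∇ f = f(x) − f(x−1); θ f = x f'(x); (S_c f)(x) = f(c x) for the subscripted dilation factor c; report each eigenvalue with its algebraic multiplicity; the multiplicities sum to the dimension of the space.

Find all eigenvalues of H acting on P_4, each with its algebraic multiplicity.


image of 1: 2
image of x: -3x + 1
image of x^2: 5x^2 + 2x + 4
image of x^3: -9x^3 + 3x^2 + 18x + 9
image of x^4: 17x^4 + 4x^3 + 48x^2 + 48x + 16
the matrix is upper triangular; its diagonal is (2, -3, 5, -9, 17)
for a triangular matrix the eigenvalues are the diagonal entries, with algebraic multiplicity their repetition count

λ = -9 (multiplicity 1), λ = -3 (multiplicity 1), λ = 2 (multiplicity 1), λ = 5 (multiplicity 1), λ = 17 (multiplicity 1)


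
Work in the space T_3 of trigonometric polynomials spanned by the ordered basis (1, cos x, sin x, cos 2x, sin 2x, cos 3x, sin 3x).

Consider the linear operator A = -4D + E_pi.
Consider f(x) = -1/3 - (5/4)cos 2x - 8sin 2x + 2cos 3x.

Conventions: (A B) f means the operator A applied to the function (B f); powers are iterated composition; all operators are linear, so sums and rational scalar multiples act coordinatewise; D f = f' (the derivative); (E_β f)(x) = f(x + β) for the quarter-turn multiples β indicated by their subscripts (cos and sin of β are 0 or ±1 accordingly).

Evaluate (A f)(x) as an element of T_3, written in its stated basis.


D f = -16cos 2x + (5/2)sin 2x - 6sin 3x
(-4D) f = 64cos 2x - 10sin 2x + 24sin 3x
E_pi f = -1/3 - (5/4)cos 2x - 8sin 2x - 2cos 3x
(-4D + E_pi) f = -1/3 + (251/4)cos 2x - 18sin 2x - 2cos 3x + 24sin 3x

the image equals g(x) = -1/3 + (251/4)cos 2x - 18sin 2x - 2cos 3x + 24sin 3x


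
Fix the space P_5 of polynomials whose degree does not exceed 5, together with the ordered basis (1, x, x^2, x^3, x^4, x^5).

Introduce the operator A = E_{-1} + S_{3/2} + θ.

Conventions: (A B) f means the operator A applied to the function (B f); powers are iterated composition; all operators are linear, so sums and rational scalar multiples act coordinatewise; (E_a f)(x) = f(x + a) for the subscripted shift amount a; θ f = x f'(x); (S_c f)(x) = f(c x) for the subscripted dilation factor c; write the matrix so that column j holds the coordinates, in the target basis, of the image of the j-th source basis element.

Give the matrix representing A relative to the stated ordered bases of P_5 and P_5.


the matrix is [[2, -1, 1, -1, 1, -1]; [0, 7/2, -2, 3, -4, 5]; [0, 0, 21/4, -3, 6, -10]; [0, 0, 0, 59/8, -4, 10]; [0, 0, 0, 0, 161/16, -5]; [0, 0, 0, 0, 0, 435/32]] (rows listed top to bottom)

image of 1: 2
image of x: (7/2)x - 1
image of x^2: (21/4)x^2 - 2x + 1
image of x^3: (59/8)x^3 - 3x^2 + 3x - 1
image of x^4: (161/16)x^4 - 4x^3 + 6x^2 - 4x + 1
image of x^5: (435/32)x^5 - 5x^4 + 10x^3 - 10x^2 + 5x - 1
each image's coordinates form column j of the matrix


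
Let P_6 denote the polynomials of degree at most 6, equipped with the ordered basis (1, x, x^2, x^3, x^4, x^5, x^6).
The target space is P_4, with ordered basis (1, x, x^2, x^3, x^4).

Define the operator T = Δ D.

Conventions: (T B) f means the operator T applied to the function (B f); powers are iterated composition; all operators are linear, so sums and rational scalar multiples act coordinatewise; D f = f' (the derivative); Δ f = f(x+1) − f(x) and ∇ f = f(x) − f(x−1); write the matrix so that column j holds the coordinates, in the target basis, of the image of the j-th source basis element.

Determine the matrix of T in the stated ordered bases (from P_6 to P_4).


the matrix is [[0, 0, 2, 3, 4, 5, 6]; [0, 0, 0, 6, 12, 20, 30]; [0, 0, 0, 0, 12, 30, 60]; [0, 0, 0, 0, 0, 20, 60]; [0, 0, 0, 0, 0, 0, 30]] (rows listed top to bottom)

image of 1: 0
image of x: 0
image of x^2: 2
image of x^3: 6x + 3
image of x^4: 12x^2 + 12x + 4
image of x^5: 20x^3 + 30x^2 + 20x + 5
image of x^6: 30x^4 + 60x^3 + 60x^2 + 30x + 6
each image's coordinates form column j of the matrix


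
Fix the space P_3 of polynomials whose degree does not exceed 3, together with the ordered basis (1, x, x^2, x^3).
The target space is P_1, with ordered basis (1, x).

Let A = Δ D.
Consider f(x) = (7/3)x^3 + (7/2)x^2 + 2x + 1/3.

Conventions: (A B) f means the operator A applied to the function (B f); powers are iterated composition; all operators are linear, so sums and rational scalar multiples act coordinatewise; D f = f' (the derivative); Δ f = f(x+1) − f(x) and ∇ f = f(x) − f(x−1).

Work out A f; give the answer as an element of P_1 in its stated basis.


D f = 7x^2 + 7x + 2
Δ D f = 14x + 14

the result is g(x) = 14x + 14


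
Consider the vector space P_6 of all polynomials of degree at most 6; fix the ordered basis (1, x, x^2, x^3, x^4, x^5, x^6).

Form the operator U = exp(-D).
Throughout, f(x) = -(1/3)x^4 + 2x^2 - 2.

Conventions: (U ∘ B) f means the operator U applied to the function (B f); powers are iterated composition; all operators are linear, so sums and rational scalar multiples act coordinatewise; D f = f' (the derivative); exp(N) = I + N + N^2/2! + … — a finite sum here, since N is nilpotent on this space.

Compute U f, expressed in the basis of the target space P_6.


the image equals g(x) = -(1/3)x^4 + (4/3)x^3 - (8/3)x - 1/3

order-1 term: (4/3)x^3 - 4x
order-2 term: -2x^2 + 2
order-3 term: (4/3)x
order-4 term: -1/3
the series for exp(-D) f terminates at order 4
exp(-D) f = -(1/3)x^4 + (4/3)x^3 - (8/3)x - 1/3


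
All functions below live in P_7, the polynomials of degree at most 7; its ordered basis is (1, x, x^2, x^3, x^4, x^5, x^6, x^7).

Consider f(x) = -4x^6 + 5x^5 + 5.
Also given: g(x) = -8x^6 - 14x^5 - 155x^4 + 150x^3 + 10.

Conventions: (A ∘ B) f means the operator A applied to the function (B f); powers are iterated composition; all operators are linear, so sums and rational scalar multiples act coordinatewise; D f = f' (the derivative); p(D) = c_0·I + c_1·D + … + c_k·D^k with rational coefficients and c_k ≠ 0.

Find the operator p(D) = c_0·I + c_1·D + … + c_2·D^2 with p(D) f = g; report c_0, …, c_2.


p(D) = 2·I + D + (3/2)·D^2, i.e. c_0 = 2, c_1 = 1, c_2 = 3/2

D^0 f = -4x^6 + 5x^5 + 5
D^1 f = -24x^5 + 25x^4
D^2 f = -120x^4 + 100x^3
matching coefficients of g against c_0 f + c_1 Df + … from the top degree down determines the c_i
solution: c_0 = 2, c_1 = 1, c_2 = 3/2


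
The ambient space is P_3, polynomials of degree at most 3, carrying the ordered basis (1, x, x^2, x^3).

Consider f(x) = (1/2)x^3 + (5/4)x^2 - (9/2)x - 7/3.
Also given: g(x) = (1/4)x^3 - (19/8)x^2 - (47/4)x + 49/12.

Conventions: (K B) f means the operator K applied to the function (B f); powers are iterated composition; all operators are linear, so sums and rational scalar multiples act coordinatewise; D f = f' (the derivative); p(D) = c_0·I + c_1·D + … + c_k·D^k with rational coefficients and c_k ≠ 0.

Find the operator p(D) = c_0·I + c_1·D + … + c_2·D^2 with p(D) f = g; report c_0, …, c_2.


p(D) = (1/2)·I − 2·D − (3/2)·D^2, i.e. c_0 = 1/2, c_1 = -2, c_2 = -3/2

D^0 f = (1/2)x^3 + (5/4)x^2 - (9/2)x - 7/3
D^1 f = (3/2)x^2 + (5/2)x - 9/2
D^2 f = 3x + 5/2
matching coefficients of g against c_0 f + c_1 Df + … from the top degree down determines the c_i
solution: c_0 = 1/2, c_1 = -2, c_2 = -3/2


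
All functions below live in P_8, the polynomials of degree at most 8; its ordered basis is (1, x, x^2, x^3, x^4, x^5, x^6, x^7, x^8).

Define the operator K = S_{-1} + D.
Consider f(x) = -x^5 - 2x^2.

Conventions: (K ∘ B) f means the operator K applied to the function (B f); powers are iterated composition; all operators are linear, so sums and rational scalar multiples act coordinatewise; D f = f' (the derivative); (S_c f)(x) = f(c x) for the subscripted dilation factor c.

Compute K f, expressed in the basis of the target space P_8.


the image equals g(x) = x^5 - 5x^4 - 2x^2 - 4x

S_{-1} f = x^5 - 2x^2
D f = -5x^4 - 4x
(S_{-1} + D) f = x^5 - 5x^4 - 2x^2 - 4x


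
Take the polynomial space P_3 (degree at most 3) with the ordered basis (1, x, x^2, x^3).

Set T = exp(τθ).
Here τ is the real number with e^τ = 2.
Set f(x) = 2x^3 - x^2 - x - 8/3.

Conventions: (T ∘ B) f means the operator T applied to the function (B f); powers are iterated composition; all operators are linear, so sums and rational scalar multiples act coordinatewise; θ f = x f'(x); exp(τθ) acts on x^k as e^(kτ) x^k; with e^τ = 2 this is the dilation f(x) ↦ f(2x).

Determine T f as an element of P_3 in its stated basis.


g(x) = 16x^3 - 4x^2 - 2x - 8/3

exp(τθ) x^k = e^(kτ) x^k; with e^τ = 2 this sends x^k to 2^k x^k
x ↦ 2 x
x^2 ↦ 4 x^2
x^3 ↦ 8 x^3
applying this coordinatewise to f: exp(τθ) f = 16x^3 - 4x^2 - 2x - 8/3


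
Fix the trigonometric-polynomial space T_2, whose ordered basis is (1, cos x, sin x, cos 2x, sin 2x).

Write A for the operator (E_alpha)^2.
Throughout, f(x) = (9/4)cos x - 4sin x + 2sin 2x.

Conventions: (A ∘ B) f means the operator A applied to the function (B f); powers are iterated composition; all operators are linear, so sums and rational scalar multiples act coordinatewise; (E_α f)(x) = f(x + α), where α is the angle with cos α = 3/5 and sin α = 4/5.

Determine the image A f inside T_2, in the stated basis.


E_alpha f = -(37/20)cos x - (21/5)sin x + (48/25)cos 2x - (14/25)sin 2x
E_alpha E_alpha f = -(447/100)cos x - (26/25)sin x - (672/625)cos 2x - (1054/625)sin 2x

g(x) = -(447/100)cos x - (26/25)sin x - (672/625)cos 2x - (1054/625)sin 2x


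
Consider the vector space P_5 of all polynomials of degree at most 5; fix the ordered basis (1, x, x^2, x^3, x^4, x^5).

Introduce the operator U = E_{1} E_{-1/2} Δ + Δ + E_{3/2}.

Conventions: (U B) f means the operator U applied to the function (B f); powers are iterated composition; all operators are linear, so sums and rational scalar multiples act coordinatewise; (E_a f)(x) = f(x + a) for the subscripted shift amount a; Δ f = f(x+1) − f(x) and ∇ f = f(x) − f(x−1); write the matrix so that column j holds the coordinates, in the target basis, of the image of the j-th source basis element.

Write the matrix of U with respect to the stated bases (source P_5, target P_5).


image of 1: 1
image of x: x + 7/2
image of x^2: x^2 + 7x + 21/4
image of x^3: x^3 + (21/2)x^2 + (63/4)x + 61/8
image of x^4: x^4 + 14x^3 + (63/2)x^2 + (61/2)x + 177/16
image of x^5: x^5 + (35/2)x^4 + (105/2)x^3 + (305/4)x^2 + (885/16)x + 517/32
each image's coordinates form column j of the matrix

the matrix is [[1, 7/2, 21/4, 61/8, 177/16, 517/32]; [0, 1, 7, 63/4, 61/2, 885/16]; [0, 0, 1, 21/2, 63/2, 305/4]; [0, 0, 0, 1, 14, 105/2]; [0, 0, 0, 0, 1, 35/2]; [0, 0, 0, 0, 0, 1]] (rows listed top to bottom)


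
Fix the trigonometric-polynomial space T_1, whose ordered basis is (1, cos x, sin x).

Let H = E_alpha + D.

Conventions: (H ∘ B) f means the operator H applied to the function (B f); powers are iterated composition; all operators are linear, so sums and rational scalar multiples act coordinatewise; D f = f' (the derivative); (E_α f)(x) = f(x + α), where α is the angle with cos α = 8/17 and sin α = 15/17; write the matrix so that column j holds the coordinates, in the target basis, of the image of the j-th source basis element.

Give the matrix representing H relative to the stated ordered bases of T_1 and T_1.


image of 1: 1
image of cos x: (8/17)cos x - (32/17)sin x
image of sin x: (32/17)cos x + (8/17)sin x
each image's coordinates form column j of the matrix

the matrix is [[1, 0, 0]; [0, 8/17, 32/17]; [0, -32/17, 8/17]] (rows listed top to bottom)


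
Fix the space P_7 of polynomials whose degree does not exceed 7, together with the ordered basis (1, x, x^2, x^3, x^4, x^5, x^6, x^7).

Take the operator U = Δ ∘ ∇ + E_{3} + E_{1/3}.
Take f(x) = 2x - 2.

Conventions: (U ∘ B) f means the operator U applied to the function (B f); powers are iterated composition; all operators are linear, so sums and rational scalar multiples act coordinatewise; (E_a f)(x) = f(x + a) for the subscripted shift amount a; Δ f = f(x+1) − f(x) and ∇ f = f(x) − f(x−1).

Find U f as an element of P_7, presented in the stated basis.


∇ f = 2
Δ ∇ f = 0
E_{3} f = 2x + 4
E_{1/3} f = 2x - 4/3
(Δ ∘ ∇ + E_{3} + E_{1/3}) f = 4x + 8/3

the image equals g(x) = 4x + 8/3


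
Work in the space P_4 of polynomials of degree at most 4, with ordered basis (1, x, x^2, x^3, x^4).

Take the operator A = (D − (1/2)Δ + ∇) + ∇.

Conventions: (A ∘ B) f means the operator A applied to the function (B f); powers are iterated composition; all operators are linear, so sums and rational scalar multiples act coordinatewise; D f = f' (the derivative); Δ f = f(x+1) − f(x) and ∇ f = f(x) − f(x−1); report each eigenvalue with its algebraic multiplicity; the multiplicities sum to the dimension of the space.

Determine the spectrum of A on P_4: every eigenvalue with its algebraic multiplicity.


image of 1: 0
image of x: 5/2
image of x^2: 5x - 5/2
image of x^3: (15/2)x^2 - (15/2)x + 3/2
image of x^4: 10x^3 - 15x^2 + 6x - 5/2
the matrix is upper triangular; its diagonal is (0, 0, 0, 0, 0)
for a triangular matrix the eigenvalues are the diagonal entries, with algebraic multiplicity their repetition count

λ = 0 (multiplicity 5)


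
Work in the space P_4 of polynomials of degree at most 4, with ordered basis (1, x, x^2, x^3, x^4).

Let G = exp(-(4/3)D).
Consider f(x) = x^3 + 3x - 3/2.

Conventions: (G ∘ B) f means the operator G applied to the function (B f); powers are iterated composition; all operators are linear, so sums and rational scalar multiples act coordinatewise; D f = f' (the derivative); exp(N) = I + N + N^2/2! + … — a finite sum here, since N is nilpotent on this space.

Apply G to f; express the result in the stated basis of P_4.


order-1 term: -4x^2 - 4
order-2 term: (16/3)x
order-3 term: -64/27
the series for exp(-(4/3)D) f terminates at order 3
exp(-(4/3)D) f = x^3 - 4x^2 + (25/3)x - 425/54

the result is g(x) = x^3 - 4x^2 + (25/3)x - 425/54


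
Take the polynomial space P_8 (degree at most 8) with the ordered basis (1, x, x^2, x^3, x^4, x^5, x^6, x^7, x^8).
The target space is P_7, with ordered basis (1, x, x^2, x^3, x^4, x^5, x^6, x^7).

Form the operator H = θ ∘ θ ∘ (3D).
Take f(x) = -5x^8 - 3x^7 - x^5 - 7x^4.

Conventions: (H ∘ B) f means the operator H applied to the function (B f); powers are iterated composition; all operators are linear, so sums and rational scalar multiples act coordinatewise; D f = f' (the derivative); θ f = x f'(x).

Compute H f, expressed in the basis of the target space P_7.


the image equals g(x) = -5880x^7 - 2268x^6 - 240x^4 - 756x^3

D f = -40x^7 - 21x^6 - 5x^4 - 28x^3
(3D) f = -120x^7 - 63x^6 - 15x^4 - 84x^3
θ (3D) f = -840x^7 - 378x^6 - 60x^4 - 252x^3
θ θ (3D) f = -5880x^7 - 2268x^6 - 240x^4 - 756x^3


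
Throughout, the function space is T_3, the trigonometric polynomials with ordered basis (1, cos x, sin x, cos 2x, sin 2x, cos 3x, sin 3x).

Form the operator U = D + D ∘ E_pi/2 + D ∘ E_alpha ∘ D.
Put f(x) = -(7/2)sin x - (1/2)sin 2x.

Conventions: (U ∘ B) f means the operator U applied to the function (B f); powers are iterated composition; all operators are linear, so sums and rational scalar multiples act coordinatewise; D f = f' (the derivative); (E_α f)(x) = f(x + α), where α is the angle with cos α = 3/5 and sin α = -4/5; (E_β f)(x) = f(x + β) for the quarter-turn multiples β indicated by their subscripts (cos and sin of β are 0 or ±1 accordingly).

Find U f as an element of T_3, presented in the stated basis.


D f = -(7/2)cos x - cos 2x
E_pi/2 f = -(7/2)cos x + (1/2)sin 2x
D E_pi/2 f = (7/2)sin x + cos 2x
D f = -(7/2)cos x - cos 2x
E_alpha D f = -(21/10)cos x - (14/5)sin x + (7/25)cos 2x - (24/25)sin 2x
D E_alpha D f = -(14/5)cos x + (21/10)sin x - (48/25)cos 2x - (14/25)sin 2x
(D + D ∘ E_pi/2 + D ∘ E_alpha ∘ D) f = -(63/10)cos x + (28/5)sin x - (48/25)cos 2x - (14/25)sin 2x

g(x) = -(63/10)cos x + (28/5)sin x - (48/25)cos 2x - (14/25)sin 2x


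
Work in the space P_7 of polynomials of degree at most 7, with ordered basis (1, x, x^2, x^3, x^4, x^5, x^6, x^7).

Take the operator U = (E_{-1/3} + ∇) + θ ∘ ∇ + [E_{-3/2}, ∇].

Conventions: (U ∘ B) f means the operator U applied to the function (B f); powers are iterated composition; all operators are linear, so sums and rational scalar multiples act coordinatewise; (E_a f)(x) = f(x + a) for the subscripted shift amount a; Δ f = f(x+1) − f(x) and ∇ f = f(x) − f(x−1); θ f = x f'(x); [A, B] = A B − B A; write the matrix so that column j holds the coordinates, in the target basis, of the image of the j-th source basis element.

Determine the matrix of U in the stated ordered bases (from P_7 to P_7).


the matrix is [[1, 2/3, -8/9, 26/27, -80/81, 242/243, -728/729, 2186/2187]; [0, 1, 10/3, -17/3, 212/27, -805/81, 970/81, -10199/729]; [0, 0, 1, 8, -52/3, 800/27, -1210/27, 5096/81]; [0, 0, 0, 1, 44/3, -350/9, 2140/27, -11305/81]; [0, 0, 0, 0, 1, 70/3, -220/3, 4690/27]; [0, 0, 0, 0, 0, 1, 34, -371/3]; [0, 0, 0, 0, 0, 0, 1, 140/3]; [0, 0, 0, 0, 0, 0, 0, 1]] (rows listed top to bottom)

image of 1: 1
image of x: x + 2/3
image of x^2: x^2 + (10/3)x - 8/9
image of x^3: x^3 + 8x^2 - (17/3)x + 26/27
image of x^4: x^4 + (44/3)x^3 - (52/3)x^2 + (212/27)x - 80/81
image of x^5: x^5 + (70/3)x^4 - (350/9)x^3 + (800/27)x^2 - (805/81)x + 242/243
image of x^6: x^6 + 34x^5 - (220/3)x^4 + (2140/27)x^3 - (1210/27)x^2 + (970/81)x - 728/729
image of x^7: x^7 + (140/3)x^6 - (371/3)x^5 + (4690/27)x^4 - (11305/81)x^3 + (5096/81)x^2 - (10199/729)x + 2186/2187
each image's coordinates form column j of the matrix


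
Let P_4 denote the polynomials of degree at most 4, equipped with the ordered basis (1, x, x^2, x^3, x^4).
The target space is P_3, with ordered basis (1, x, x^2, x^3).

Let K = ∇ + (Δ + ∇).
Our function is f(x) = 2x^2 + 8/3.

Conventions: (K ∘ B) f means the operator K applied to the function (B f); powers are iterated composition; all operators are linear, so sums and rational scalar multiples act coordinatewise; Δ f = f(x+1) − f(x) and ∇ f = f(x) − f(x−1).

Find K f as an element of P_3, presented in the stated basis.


g(x) = 12x - 2

∇ f = 4x - 2
Δ f = 4x + 2
∇ f = 4x - 2
(Δ + ∇) f = 8x
(∇ + (Δ + ∇)) f = 12x - 2


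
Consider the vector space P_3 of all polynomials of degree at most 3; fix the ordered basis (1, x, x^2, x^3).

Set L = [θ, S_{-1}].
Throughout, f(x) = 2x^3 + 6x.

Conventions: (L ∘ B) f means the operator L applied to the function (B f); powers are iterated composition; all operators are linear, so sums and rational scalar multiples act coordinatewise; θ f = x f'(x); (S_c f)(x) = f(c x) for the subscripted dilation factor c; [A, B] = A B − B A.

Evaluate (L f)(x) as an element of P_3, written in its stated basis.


the image equals g(x) = 0

S_{-1} f = -2x^3 - 6x
θ S_{-1} f = -6x^3 - 6x
θ f = 6x^3 + 6x
S_{-1} θ f = -6x^3 - 6x
[θ, S_{-1}] f = 0


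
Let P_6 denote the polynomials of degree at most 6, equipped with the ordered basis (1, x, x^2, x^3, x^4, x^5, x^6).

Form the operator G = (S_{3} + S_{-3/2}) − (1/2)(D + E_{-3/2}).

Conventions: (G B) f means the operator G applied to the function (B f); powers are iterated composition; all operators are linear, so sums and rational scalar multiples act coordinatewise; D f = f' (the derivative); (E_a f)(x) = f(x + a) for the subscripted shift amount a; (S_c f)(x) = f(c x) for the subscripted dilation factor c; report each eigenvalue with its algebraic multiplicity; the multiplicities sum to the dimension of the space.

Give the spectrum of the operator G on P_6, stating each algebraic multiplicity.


λ = 1 (multiplicity 1), λ = 3/2 (multiplicity 1), λ = 43/4 (multiplicity 1), λ = 185/8 (multiplicity 1), λ = 1369/16 (multiplicity 1), λ = 7517/32 (multiplicity 1), λ = 47353/64 (multiplicity 1)

image of 1: 3/2
image of x: x + 1/4
image of x^2: (43/4)x^2 + (1/2)x - 9/8
image of x^3: (185/8)x^3 + (3/4)x^2 - (27/8)x + 27/16
image of x^4: (1369/16)x^4 + x^3 - (27/4)x^2 + (27/4)x - 81/32
image of x^5: (7517/32)x^5 + (5/4)x^4 - (45/4)x^3 + (135/8)x^2 - (405/32)x + 243/64
image of x^6: (47353/64)x^6 + (3/2)x^5 - (135/8)x^4 + (135/4)x^3 - (1215/32)x^2 + (729/32)x - 729/128
the matrix is upper triangular; its diagonal is (3/2, 1, 43/4, 185/8, 1369/16, 7517/32, 47353/64)
for a triangular matrix the eigenvalues are the diagonal entries, with algebraic multiplicity their repetition count


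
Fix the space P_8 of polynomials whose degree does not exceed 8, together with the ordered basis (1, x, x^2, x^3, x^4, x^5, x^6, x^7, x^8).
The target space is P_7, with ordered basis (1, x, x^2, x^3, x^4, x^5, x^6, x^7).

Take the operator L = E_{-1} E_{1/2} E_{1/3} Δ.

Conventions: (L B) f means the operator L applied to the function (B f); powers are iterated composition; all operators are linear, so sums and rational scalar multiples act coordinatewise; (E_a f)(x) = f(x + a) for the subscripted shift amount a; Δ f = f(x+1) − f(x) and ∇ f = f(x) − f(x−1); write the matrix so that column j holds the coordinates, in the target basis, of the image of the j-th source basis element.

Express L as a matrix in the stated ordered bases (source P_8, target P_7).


the matrix is [[0, 1, 2/3, 7/12, 13/27, 521/1296, 217/648, 13021/46656, 4069/17496]; [0, 0, 2, 2, 7/3, 65/27, 521/216, 1519/648, 13021/5832]; [0, 0, 0, 3, 4, 35/6, 65/9, 3647/432, 1519/162]; [0, 0, 0, 0, 4, 20/3, 35/3, 455/27, 3647/162]; [0, 0, 0, 0, 0, 5, 10, 245/12, 910/27]; [0, 0, 0, 0, 0, 0, 6, 14, 98/3]; [0, 0, 0, 0, 0, 0, 0, 7, 56/3]; [0, 0, 0, 0, 0, 0, 0, 0, 8]] (rows listed top to bottom)

image of 1: 0
image of x: 1
image of x^2: 2x + 2/3
image of x^3: 3x^2 + 2x + 7/12
image of x^4: 4x^3 + 4x^2 + (7/3)x + 13/27
image of x^5: 5x^4 + (20/3)x^3 + (35/6)x^2 + (65/27)x + 521/1296
image of x^6: 6x^5 + 10x^4 + (35/3)x^3 + (65/9)x^2 + (521/216)x + 217/648
image of x^7: 7x^6 + 14x^5 + (245/12)x^4 + (455/27)x^3 + (3647/432)x^2 + (1519/648)x + 13021/46656
image of x^8: 8x^7 + (56/3)x^6 + (98/3)x^5 + (910/27)x^4 + (3647/162)x^3 + (1519/162)x^2 + (13021/5832)x + 4069/17496
each image's coordinates form column j of the matrix


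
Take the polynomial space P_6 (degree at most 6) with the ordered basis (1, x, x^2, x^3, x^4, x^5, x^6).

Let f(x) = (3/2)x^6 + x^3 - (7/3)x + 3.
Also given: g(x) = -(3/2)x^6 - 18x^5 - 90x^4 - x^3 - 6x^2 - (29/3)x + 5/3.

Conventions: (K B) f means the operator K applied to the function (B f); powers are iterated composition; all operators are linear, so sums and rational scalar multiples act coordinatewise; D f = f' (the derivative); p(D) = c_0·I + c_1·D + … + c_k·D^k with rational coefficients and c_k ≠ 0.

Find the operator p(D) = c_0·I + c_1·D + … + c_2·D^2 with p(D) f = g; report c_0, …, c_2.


D^0 f = (3/2)x^6 + x^3 - (7/3)x + 3
D^1 f = 9x^5 + 3x^2 - 7/3
D^2 f = 45x^4 + 6x
matching coefficients of g against c_0 f + c_1 Df + … from the top degree down determines the c_i
solution: c_0 = -1, c_1 = -2, c_2 = -2

c_0 = -1, c_1 = -2, c_2 = -2


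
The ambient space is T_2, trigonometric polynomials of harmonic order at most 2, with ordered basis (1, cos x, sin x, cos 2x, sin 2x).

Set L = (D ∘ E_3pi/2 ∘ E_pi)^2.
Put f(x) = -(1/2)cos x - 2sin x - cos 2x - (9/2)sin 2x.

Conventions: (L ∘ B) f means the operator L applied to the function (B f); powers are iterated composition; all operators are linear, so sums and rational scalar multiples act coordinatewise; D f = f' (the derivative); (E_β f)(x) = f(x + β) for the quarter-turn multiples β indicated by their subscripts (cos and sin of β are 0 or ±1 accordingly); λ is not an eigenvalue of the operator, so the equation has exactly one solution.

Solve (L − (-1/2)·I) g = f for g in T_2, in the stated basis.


write g with unknown coordinates in the stated basis and equate coefficients in (L − (-1/2)·I) g = f
solving from the highest basis element down gives g = -(1/3)cos x - (4/3)sin x + (2/7)cos 2x + (9/7)sin 2x
check: L g = -(1/3)cos x - (4/3)sin x - (8/7)cos 2x - (36/7)sin 2x
so L g − (-1/2)·g = -(1/2)cos x - 2sin x - cos 2x - (9/2)sin 2x = f ✓

the image equals g(x) = -(1/3)cos x - (4/3)sin x + (2/7)cos 2x + (9/7)sin 2x
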